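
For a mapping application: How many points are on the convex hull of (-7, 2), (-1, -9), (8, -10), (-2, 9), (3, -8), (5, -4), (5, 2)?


Convex hull vertices (CCW): (-7, 2), (-1, -9), (8, -10), (5, 2), (-2, 9)
Count = 5

5


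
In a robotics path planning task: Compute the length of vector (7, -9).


|u| = sqrt(7^2 + (-9)^2) = sqrt(130) = 11.4018

11.4018


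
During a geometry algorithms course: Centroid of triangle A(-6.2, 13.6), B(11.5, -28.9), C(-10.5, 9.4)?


Centroid = ((x_A+x_B+x_C)/3, (y_A+y_B+y_C)/3)
= (((-6.2)+11.5+(-10.5))/3, (13.6+(-28.9)+9.4)/3)
= (-1.7333, -1.9667)

(-1.7333, -1.9667)


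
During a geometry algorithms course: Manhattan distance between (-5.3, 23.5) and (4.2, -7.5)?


|(-5.3)-4.2| + |23.5-(-7.5)| = 9.5 + 31 = 40.5

40.5


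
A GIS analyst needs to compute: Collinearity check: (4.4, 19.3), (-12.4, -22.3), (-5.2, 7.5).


Cross product: ((-12.4)-4.4)*(7.5-19.3) - ((-22.3)-19.3)*((-5.2)-4.4)
= -201.12

No, not collinear


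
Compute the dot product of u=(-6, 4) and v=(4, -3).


u . v = u_x*v_x + u_y*v_y = (-6)*4 + 4*(-3)
= (-24) + (-12) = -36

-36


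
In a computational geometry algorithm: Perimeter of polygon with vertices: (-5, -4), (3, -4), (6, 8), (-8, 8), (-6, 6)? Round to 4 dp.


Sides: (-5, -4)->(3, -4): sqrt(64) = 8, (3, -4)->(6, 8): sqrt(153) = 12.369317, (6, 8)->(-8, 8): sqrt(196) = 14, (-8, 8)->(-6, 6): sqrt(8) = 2.828427, (-6, 6)->(-5, -4): sqrt(101) = 10.049876
Sum = 47.24762
Perimeter = 47.2476

47.2476


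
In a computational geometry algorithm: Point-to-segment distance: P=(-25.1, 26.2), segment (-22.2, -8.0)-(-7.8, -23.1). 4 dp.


Project P onto AB: t = 0 (clamped to [0,1])
Closest point on segment: (-22.2, -8)
Distance: 34.3227

34.3227


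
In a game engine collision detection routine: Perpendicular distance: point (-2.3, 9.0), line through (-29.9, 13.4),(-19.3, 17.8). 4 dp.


|cross product| = 168.08
|line direction| = sqrt(131.72) = 11.4769
Distance = 168.08/sqrt(131.72) = 14.645

14.645


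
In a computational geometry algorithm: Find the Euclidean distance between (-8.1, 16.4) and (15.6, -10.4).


dx=23.7, dy=-26.8
d^2 = 23.7^2 + (-26.8)^2 = 1279.93
d = sqrt(1279.93) = 35.7761

35.7761


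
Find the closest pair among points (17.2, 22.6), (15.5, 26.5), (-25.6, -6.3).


d(P0,P1) = 4.2544, d(P0,P2) = 51.6435, d(P1,P2) = 52.5837
Closest: P0 and P1

Closest pair: (17.2, 22.6) and (15.5, 26.5), distance = 4.2544


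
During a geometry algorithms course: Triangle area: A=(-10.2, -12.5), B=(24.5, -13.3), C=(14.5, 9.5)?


Area = |x_A(y_B-y_C) + x_B(y_C-y_A) + x_C(y_A-y_B)|/2
= |232.56 + 539 + 11.6|/2
= 783.16/2 = 391.58

391.58


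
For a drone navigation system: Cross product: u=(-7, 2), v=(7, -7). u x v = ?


u x v = u_x*v_y - u_y*v_x = (-7)*(-7) - 2*7
= 49 - 14 = 35

35


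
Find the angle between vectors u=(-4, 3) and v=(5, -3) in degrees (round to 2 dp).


u.v = -29, |u| = sqrt(25) = 5, |v| = sqrt(34) = 5.831
cos(theta) = u.v/(|u||v|) = -29/sqrt(850) = -0.994692
theta = acos(-0.994692) = 174.09 degrees

174.09 degrees


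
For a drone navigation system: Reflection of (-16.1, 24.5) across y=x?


Reflection over y=x: (x,y) -> (y,x)
(-16.1, 24.5) -> (24.5, -16.1)

(24.5, -16.1)


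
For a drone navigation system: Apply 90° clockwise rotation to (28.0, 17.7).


90° CW: (x,y) -> (y, -x)
(28,17.7) -> (17.7, -28)

(17.7, -28)


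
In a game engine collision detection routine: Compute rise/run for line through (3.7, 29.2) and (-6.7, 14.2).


slope = (y2-y1)/(x2-x1) = (14.2-29.2)/((-6.7)-3.7) = (-15)/(-10.4) = 1.4423

1.4423


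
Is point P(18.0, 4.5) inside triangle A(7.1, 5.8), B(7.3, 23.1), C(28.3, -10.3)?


Cross products: AB x AP = -188.83, BC x BP = -33.22, CA x CP = -147.93
All same sign? yes

Yes, inside


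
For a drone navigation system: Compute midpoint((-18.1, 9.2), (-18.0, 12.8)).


M = (((-18.1)+(-18))/2, (9.2+12.8)/2)
= (-18.05, 11)

(-18.05, 11)


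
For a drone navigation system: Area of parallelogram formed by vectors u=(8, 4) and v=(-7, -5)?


|u x v| = |8*(-5) - 4*(-7)|
= |(-40) - (-28)| = 12

12


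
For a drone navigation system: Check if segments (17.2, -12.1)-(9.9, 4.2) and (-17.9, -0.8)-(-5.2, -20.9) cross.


Cross products: d1=562, d2=622.28, d3=489.64, d4=429.36
d1*d2 < 0 and d3*d4 < 0? no

No, they don't intersect


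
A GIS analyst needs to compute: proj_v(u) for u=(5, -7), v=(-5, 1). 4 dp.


u.v = -32, |v| = sqrt(26) = 5.099
Scalar projection = u.v / |v| = -32 / sqrt(26) = -6.2757

-6.2757


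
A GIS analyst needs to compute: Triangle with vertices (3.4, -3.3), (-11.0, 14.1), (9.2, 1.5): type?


Side lengths squared: AB^2=510.12, BC^2=566.8, CA^2=56.68
Sorted: [56.68, 510.12, 566.8]
By sides: Scalene, By angles: Right

Scalene, Right


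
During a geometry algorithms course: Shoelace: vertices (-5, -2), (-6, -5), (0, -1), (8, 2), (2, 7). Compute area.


Shoelace sum: ((-5)*(-5) - (-6)*(-2)) + ((-6)*(-1) - 0*(-5)) + (0*2 - 8*(-1)) + (8*7 - 2*2) + (2*(-2) - (-5)*7)
= 110
Area = |110|/2 = 55

55


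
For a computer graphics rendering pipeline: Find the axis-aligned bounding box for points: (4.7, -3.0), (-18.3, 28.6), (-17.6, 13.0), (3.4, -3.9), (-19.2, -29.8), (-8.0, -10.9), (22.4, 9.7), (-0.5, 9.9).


x range: [-19.2, 22.4]
y range: [-29.8, 28.6]
Bounding box: (-19.2,-29.8) to (22.4,28.6)

(-19.2,-29.8) to (22.4,28.6)


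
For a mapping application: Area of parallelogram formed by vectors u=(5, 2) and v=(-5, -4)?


|u x v| = |5*(-4) - 2*(-5)|
= |(-20) - (-10)| = 10

10


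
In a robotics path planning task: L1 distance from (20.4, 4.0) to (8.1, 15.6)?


|20.4-8.1| + |4-15.6| = 12.3 + 11.6 = 23.9

23.9


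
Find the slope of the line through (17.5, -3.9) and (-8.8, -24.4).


slope = (y2-y1)/(x2-x1) = ((-24.4)-(-3.9))/((-8.8)-17.5) = (-20.5)/(-26.3) = 0.7795

0.7795


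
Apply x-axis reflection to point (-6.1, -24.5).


Reflection over x-axis: (x,y) -> (x,-y)
(-6.1, -24.5) -> (-6.1, 24.5)

(-6.1, 24.5)


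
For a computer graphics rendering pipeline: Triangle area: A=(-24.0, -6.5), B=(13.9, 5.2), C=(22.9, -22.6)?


Area = |x_A(y_B-y_C) + x_B(y_C-y_A) + x_C(y_A-y_B)|/2
= |(-667.2) + (-223.79) + (-267.93)|/2
= 1158.92/2 = 579.46

579.46


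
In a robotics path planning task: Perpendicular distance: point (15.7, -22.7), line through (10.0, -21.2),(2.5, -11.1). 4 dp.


|cross product| = 46.32
|line direction| = sqrt(158.26) = 12.5801
Distance = 46.32/sqrt(158.26) = 3.682

3.682


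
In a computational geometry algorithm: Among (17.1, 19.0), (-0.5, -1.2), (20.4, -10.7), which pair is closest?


d(P0,P1) = 26.7918, d(P0,P2) = 29.8828, d(P1,P2) = 22.9578
Closest: P1 and P2

Closest pair: (-0.5, -1.2) and (20.4, -10.7), distance = 22.9578


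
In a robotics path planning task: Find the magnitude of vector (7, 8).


|u| = sqrt(7^2 + 8^2) = sqrt(113) = 10.6301

10.6301


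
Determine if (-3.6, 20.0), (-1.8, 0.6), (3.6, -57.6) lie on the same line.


Cross product: ((-1.8)-(-3.6))*((-57.6)-20) - (0.6-20)*(3.6-(-3.6))
= 0

Yes, collinear


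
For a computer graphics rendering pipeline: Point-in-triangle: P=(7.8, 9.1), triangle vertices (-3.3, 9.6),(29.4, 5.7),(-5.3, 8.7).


Cross products: AB x AP = 26.94, BC x BP = -53.18, CA x CP = -10.99
All same sign? no

No, outside


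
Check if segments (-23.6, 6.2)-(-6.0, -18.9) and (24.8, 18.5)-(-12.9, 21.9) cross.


Cross products: d1=628.27, d2=1514.7, d3=1431.32, d4=544.89
d1*d2 < 0 and d3*d4 < 0? no

No, they don't intersect


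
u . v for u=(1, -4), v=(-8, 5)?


u . v = u_x*v_x + u_y*v_y = 1*(-8) + (-4)*5
= (-8) + (-20) = -28

-28


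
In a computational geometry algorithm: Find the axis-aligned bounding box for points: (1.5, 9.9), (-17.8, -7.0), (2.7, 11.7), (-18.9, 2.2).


x range: [-18.9, 2.7]
y range: [-7, 11.7]
Bounding box: (-18.9,-7) to (2.7,11.7)

(-18.9,-7) to (2.7,11.7)


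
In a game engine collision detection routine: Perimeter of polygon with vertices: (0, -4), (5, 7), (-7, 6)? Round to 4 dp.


Sides: (0, -4)->(5, 7): sqrt(146) = 12.083046, (5, 7)->(-7, 6): sqrt(145) = 12.041595, (-7, 6)->(0, -4): sqrt(149) = 12.206556
Sum = 36.331197
Perimeter = 36.3312

36.3312


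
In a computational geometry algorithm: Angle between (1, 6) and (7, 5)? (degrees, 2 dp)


u.v = 37, |u| = sqrt(37) = 6.0828, |v| = sqrt(74) = 8.6023
cos(theta) = u.v/(|u||v|) = 37/sqrt(2738) = 0.707107
theta = acos(0.707107) = 45 degrees

45 degrees


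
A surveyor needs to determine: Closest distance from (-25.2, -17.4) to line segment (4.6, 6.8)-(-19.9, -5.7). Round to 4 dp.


Project P onto AB: t = 1 (clamped to [0,1])
Closest point on segment: (-19.9, -5.7)
Distance: 12.8445

12.8445


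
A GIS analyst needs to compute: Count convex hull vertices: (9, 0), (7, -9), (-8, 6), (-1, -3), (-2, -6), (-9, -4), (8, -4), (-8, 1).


Convex hull vertices (CCW): (-9, -4), (7, -9), (9, 0), (-8, 6)
Count = 4

4


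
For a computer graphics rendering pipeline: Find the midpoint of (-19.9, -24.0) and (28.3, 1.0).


M = (((-19.9)+28.3)/2, ((-24)+1)/2)
= (4.2, -11.5)

(4.2, -11.5)


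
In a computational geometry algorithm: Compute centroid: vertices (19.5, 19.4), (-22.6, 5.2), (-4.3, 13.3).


Centroid = ((x_A+x_B+x_C)/3, (y_A+y_B+y_C)/3)
= ((19.5+(-22.6)+(-4.3))/3, (19.4+5.2+13.3)/3)
= (-2.4667, 12.6333)

(-2.4667, 12.6333)


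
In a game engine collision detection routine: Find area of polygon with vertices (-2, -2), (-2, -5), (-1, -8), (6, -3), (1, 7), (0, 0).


Shoelace sum: ((-2)*(-5) - (-2)*(-2)) + ((-2)*(-8) - (-1)*(-5)) + ((-1)*(-3) - 6*(-8)) + (6*7 - 1*(-3)) + (1*0 - 0*7) + (0*(-2) - (-2)*0)
= 113
Area = |113|/2 = 56.5

56.5


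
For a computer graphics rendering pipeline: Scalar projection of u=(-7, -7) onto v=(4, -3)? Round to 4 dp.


u.v = -7, |v| = sqrt(25) = 5
Scalar projection = u.v / |v| = -7 / sqrt(25) = -1.4

-1.4


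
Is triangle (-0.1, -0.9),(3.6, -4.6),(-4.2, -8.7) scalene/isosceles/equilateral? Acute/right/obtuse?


Side lengths squared: AB^2=27.38, BC^2=77.65, CA^2=77.65
Sorted: [27.38, 77.65, 77.65]
By sides: Isosceles, By angles: Acute

Isosceles, Acute


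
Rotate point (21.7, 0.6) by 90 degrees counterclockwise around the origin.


90° CCW: (x,y) -> (-y, x)
(21.7,0.6) -> (-0.6, 21.7)

(-0.6, 21.7)


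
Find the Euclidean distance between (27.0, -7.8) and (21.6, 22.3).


dx=-5.4, dy=30.1
d^2 = (-5.4)^2 + 30.1^2 = 935.17
d = sqrt(935.17) = 30.5805

30.5805


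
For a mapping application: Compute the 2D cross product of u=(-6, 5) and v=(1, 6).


u x v = u_x*v_y - u_y*v_x = (-6)*6 - 5*1
= (-36) - 5 = -41

-41


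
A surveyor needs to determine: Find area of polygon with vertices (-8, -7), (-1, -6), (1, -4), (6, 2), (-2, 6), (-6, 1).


Shoelace sum: ((-8)*(-6) - (-1)*(-7)) + ((-1)*(-4) - 1*(-6)) + (1*2 - 6*(-4)) + (6*6 - (-2)*2) + ((-2)*1 - (-6)*6) + ((-6)*(-7) - (-8)*1)
= 201
Area = |201|/2 = 100.5

100.5


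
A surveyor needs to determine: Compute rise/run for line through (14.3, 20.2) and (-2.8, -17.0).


slope = (y2-y1)/(x2-x1) = ((-17)-20.2)/((-2.8)-14.3) = (-37.2)/(-17.1) = 2.1754

2.1754


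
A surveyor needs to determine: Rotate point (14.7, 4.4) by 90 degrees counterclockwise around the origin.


90° CCW: (x,y) -> (-y, x)
(14.7,4.4) -> (-4.4, 14.7)

(-4.4, 14.7)


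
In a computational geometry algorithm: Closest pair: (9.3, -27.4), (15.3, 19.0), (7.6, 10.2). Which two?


d(P0,P1) = 46.7863, d(P0,P2) = 37.6384, d(P1,P2) = 11.6932
Closest: P1 and P2

Closest pair: (15.3, 19.0) and (7.6, 10.2), distance = 11.6932


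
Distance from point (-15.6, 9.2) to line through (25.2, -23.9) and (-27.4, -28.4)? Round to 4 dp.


|cross product| = 1924.66
|line direction| = sqrt(2787.01) = 52.7921
Distance = 1924.66/sqrt(2787.01) = 36.4573

36.4573


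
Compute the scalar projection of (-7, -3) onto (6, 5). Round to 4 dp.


u.v = -57, |v| = sqrt(61) = 7.8102
Scalar projection = u.v / |v| = -57 / sqrt(61) = -7.2981

-7.2981


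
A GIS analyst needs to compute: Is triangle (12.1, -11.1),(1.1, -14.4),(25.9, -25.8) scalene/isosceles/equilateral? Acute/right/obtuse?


Side lengths squared: AB^2=131.89, BC^2=745, CA^2=406.53
Sorted: [131.89, 406.53, 745]
By sides: Scalene, By angles: Obtuse

Scalene, Obtuse


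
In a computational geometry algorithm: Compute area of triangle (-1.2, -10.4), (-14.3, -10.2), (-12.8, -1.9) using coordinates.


Area = |x_A(y_B-y_C) + x_B(y_C-y_A) + x_C(y_A-y_B)|/2
= |9.96 + (-121.55) + 2.56|/2
= 109.03/2 = 54.515

54.515


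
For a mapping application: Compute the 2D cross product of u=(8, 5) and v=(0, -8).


u x v = u_x*v_y - u_y*v_x = 8*(-8) - 5*0
= (-64) - 0 = -64

-64


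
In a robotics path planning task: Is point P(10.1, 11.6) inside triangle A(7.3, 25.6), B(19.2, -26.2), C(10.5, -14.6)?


Cross products: AB x AP = -21.56, BC x BP = -223.3, CA x CP = -67.76
All same sign? yes

Yes, inside


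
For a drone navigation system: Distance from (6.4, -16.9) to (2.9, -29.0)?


dx=-3.5, dy=-12.1
d^2 = (-3.5)^2 + (-12.1)^2 = 158.66
d = sqrt(158.66) = 12.596

12.596


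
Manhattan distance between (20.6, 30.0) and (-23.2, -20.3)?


|20.6-(-23.2)| + |30-(-20.3)| = 43.8 + 50.3 = 94.1

94.1


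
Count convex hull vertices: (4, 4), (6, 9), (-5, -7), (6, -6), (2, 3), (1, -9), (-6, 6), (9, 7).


Convex hull vertices (CCW): (-6, 6), (-5, -7), (1, -9), (6, -6), (9, 7), (6, 9)
Count = 6

6


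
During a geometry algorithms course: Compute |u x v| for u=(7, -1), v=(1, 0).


|u x v| = |7*0 - (-1)*1|
= |0 - (-1)| = 1

1


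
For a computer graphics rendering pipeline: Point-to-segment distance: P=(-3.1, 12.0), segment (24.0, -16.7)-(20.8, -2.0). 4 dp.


Project P onto AB: t = 1 (clamped to [0,1])
Closest point on segment: (20.8, -2)
Distance: 27.6986

27.6986


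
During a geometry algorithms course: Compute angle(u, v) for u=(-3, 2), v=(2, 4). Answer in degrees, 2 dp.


u.v = 2, |u| = sqrt(13) = 3.6056, |v| = sqrt(20) = 4.4721
cos(theta) = u.v/(|u||v|) = 2/sqrt(260) = 0.124035
theta = acos(0.124035) = 82.87 degrees

82.87 degrees


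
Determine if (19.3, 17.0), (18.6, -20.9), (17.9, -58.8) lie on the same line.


Cross product: (18.6-19.3)*((-58.8)-17) - ((-20.9)-17)*(17.9-19.3)
= 0

Yes, collinear


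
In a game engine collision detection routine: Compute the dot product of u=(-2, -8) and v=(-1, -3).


u . v = u_x*v_x + u_y*v_y = (-2)*(-1) + (-8)*(-3)
= 2 + 24 = 26

26


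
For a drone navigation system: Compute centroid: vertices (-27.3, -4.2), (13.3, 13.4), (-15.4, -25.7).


Centroid = ((x_A+x_B+x_C)/3, (y_A+y_B+y_C)/3)
= (((-27.3)+13.3+(-15.4))/3, ((-4.2)+13.4+(-25.7))/3)
= (-9.8, -5.5)

(-9.8, -5.5)


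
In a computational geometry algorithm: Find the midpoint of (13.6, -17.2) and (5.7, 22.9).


M = ((13.6+5.7)/2, ((-17.2)+22.9)/2)
= (9.65, 2.85)

(9.65, 2.85)


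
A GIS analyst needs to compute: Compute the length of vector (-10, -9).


|u| = sqrt((-10)^2 + (-9)^2) = sqrt(181) = 13.4536

13.4536


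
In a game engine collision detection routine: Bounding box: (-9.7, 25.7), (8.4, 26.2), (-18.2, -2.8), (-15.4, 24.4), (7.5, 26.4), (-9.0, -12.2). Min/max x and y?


x range: [-18.2, 8.4]
y range: [-12.2, 26.4]
Bounding box: (-18.2,-12.2) to (8.4,26.4)

(-18.2,-12.2) to (8.4,26.4)


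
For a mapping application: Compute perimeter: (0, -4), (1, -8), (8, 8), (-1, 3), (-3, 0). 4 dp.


Sides: (0, -4)->(1, -8): sqrt(17) = 4.123106, (1, -8)->(8, 8): sqrt(305) = 17.464249, (8, 8)->(-1, 3): sqrt(106) = 10.29563, (-1, 3)->(-3, 0): sqrt(13) = 3.605551, (-3, 0)->(0, -4): sqrt(25) = 5
Sum = 40.488536
Perimeter = 40.4885

40.4885


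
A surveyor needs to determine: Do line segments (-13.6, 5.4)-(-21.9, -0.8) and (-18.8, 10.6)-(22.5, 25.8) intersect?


Cross products: d1=-293.8, d2=-423.7, d3=-75.4, d4=54.5
d1*d2 < 0 and d3*d4 < 0? no

No, they don't intersect


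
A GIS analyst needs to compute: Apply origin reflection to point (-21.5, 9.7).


Reflection over origin: (x,y) -> (-x,-y)
(-21.5, 9.7) -> (21.5, -9.7)

(21.5, -9.7)


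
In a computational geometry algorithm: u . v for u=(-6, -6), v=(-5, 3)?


u . v = u_x*v_x + u_y*v_y = (-6)*(-5) + (-6)*3
= 30 + (-18) = 12

12


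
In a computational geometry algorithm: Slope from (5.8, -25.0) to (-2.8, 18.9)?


slope = (y2-y1)/(x2-x1) = (18.9-(-25))/((-2.8)-5.8) = 43.9/(-8.6) = -5.1047

-5.1047


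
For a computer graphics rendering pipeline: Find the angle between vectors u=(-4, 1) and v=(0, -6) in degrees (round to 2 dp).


u.v = -6, |u| = sqrt(17) = 4.1231, |v| = sqrt(36) = 6
cos(theta) = u.v/(|u||v|) = -6/sqrt(612) = -0.242536
theta = acos(-0.242536) = 104.04 degrees

104.04 degrees


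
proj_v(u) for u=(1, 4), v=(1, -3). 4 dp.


u.v = -11, |v| = sqrt(10) = 3.1623
Scalar projection = u.v / |v| = -11 / sqrt(10) = -3.4785

-3.4785


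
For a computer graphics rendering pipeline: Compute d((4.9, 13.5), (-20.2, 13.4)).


dx=-25.1, dy=-0.1
d^2 = (-25.1)^2 + (-0.1)^2 = 630.02
d = sqrt(630.02) = 25.1002

25.1002


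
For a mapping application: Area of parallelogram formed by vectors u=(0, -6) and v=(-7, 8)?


|u x v| = |0*8 - (-6)*(-7)|
= |0 - 42| = 42

42


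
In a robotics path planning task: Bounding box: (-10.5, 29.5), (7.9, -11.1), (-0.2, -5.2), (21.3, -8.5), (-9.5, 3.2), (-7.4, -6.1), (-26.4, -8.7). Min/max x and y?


x range: [-26.4, 21.3]
y range: [-11.1, 29.5]
Bounding box: (-26.4,-11.1) to (21.3,29.5)

(-26.4,-11.1) to (21.3,29.5)


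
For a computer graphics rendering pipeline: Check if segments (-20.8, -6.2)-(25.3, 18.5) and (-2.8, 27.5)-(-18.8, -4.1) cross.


Cross products: d1=-29.6, d2=1031.96, d3=1108.97, d4=47.41
d1*d2 < 0 and d3*d4 < 0? no

No, they don't intersect


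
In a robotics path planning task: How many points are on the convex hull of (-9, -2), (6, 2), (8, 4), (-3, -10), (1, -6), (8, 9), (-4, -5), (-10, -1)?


Convex hull vertices (CCW): (-10, -1), (-3, -10), (1, -6), (8, 4), (8, 9)
Count = 5

5


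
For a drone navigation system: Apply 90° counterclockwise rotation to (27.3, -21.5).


90° CCW: (x,y) -> (-y, x)
(27.3,-21.5) -> (21.5, 27.3)

(21.5, 27.3)


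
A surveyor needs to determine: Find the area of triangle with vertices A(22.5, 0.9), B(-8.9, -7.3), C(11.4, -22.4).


Area = |x_A(y_B-y_C) + x_B(y_C-y_A) + x_C(y_A-y_B)|/2
= |339.75 + 207.37 + 93.48|/2
= 640.6/2 = 320.3

320.3


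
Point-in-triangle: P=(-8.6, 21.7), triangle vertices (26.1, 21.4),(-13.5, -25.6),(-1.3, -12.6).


Cross products: AB x AP = -1642.78, BC x BP = 513.36, CA x CP = 1188.02
All same sign? no

No, outside


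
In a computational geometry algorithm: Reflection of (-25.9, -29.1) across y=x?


Reflection over y=x: (x,y) -> (y,x)
(-25.9, -29.1) -> (-29.1, -25.9)

(-29.1, -25.9)


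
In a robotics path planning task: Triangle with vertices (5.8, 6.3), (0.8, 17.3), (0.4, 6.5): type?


Side lengths squared: AB^2=146, BC^2=116.8, CA^2=29.2
Sorted: [29.2, 116.8, 146]
By sides: Scalene, By angles: Right

Scalene, Right


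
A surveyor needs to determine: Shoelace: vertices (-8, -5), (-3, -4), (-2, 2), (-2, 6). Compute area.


Shoelace sum: ((-8)*(-4) - (-3)*(-5)) + ((-3)*2 - (-2)*(-4)) + ((-2)*6 - (-2)*2) + ((-2)*(-5) - (-8)*6)
= 53
Area = |53|/2 = 26.5

26.5


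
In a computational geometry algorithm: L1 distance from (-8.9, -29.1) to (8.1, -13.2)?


|(-8.9)-8.1| + |(-29.1)-(-13.2)| = 17 + 15.9 = 32.9

32.9


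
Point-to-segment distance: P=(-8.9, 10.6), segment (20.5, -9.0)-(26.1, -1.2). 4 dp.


Project P onto AB: t = 0 (clamped to [0,1])
Closest point on segment: (20.5, -9)
Distance: 35.3344

35.3344


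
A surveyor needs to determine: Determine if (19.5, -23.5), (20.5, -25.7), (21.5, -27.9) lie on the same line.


Cross product: (20.5-19.5)*((-27.9)-(-23.5)) - ((-25.7)-(-23.5))*(21.5-19.5)
= 0

Yes, collinear


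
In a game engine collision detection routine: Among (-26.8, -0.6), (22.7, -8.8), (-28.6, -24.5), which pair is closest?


d(P0,P1) = 50.1746, d(P0,P2) = 23.9677, d(P1,P2) = 53.6487
Closest: P0 and P2

Closest pair: (-26.8, -0.6) and (-28.6, -24.5), distance = 23.9677


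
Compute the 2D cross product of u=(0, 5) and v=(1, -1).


u x v = u_x*v_y - u_y*v_x = 0*(-1) - 5*1
= 0 - 5 = -5

-5


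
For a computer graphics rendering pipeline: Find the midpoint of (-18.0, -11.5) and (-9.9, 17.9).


M = (((-18)+(-9.9))/2, ((-11.5)+17.9)/2)
= (-13.95, 3.2)

(-13.95, 3.2)


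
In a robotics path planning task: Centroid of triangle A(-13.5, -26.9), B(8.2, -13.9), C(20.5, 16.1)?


Centroid = ((x_A+x_B+x_C)/3, (y_A+y_B+y_C)/3)
= (((-13.5)+8.2+20.5)/3, ((-26.9)+(-13.9)+16.1)/3)
= (5.0667, -8.2333)

(5.0667, -8.2333)


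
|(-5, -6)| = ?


|u| = sqrt((-5)^2 + (-6)^2) = sqrt(61) = 7.8102

7.8102


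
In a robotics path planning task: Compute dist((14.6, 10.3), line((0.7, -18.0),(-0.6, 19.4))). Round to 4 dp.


|cross product| = 556.65
|line direction| = sqrt(1400.45) = 37.4226
Distance = 556.65/sqrt(1400.45) = 14.8747

14.8747


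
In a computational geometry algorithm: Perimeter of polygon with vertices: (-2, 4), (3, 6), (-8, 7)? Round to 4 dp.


Sides: (-2, 4)->(3, 6): sqrt(29) = 5.385165, (3, 6)->(-8, 7): sqrt(122) = 11.045361, (-8, 7)->(-2, 4): sqrt(45) = 6.708204
Sum = 23.13873
Perimeter = 23.1387

23.1387


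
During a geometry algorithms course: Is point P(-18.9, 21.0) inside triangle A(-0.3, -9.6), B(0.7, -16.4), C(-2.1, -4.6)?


Cross products: AB x AP = -95.88, BC x BP = 126.56, CA x CP = -37.92
All same sign? no

No, outside


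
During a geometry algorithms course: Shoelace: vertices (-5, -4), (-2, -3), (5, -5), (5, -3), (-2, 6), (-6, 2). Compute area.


Shoelace sum: ((-5)*(-3) - (-2)*(-4)) + ((-2)*(-5) - 5*(-3)) + (5*(-3) - 5*(-5)) + (5*6 - (-2)*(-3)) + ((-2)*2 - (-6)*6) + ((-6)*(-4) - (-5)*2)
= 132
Area = |132|/2 = 66

66


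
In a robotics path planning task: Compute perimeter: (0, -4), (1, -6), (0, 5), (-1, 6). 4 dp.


Sides: (0, -4)->(1, -6): sqrt(5) = 2.236068, (1, -6)->(0, 5): sqrt(122) = 11.045361, (0, 5)->(-1, 6): sqrt(2) = 1.414214, (-1, 6)->(0, -4): sqrt(101) = 10.049876
Sum = 24.745519
Perimeter = 24.7455

24.7455


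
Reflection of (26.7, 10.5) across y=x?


Reflection over y=x: (x,y) -> (y,x)
(26.7, 10.5) -> (10.5, 26.7)

(10.5, 26.7)


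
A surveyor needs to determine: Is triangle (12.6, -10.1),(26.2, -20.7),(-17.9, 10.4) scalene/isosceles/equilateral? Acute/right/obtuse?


Side lengths squared: AB^2=297.32, BC^2=2912.02, CA^2=1350.5
Sorted: [297.32, 1350.5, 2912.02]
By sides: Scalene, By angles: Obtuse

Scalene, Obtuse


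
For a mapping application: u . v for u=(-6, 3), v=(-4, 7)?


u . v = u_x*v_x + u_y*v_y = (-6)*(-4) + 3*7
= 24 + 21 = 45

45


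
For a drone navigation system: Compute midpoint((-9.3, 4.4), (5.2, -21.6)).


M = (((-9.3)+5.2)/2, (4.4+(-21.6))/2)
= (-2.05, -8.6)

(-2.05, -8.6)


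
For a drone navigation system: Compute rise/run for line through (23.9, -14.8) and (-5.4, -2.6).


slope = (y2-y1)/(x2-x1) = ((-2.6)-(-14.8))/((-5.4)-23.9) = 12.2/(-29.3) = -0.4164

-0.4164


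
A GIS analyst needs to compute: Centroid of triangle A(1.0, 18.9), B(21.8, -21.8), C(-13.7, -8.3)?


Centroid = ((x_A+x_B+x_C)/3, (y_A+y_B+y_C)/3)
= ((1+21.8+(-13.7))/3, (18.9+(-21.8)+(-8.3))/3)
= (3.0333, -3.7333)

(3.0333, -3.7333)


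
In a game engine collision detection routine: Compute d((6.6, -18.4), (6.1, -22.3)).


dx=-0.5, dy=-3.9
d^2 = (-0.5)^2 + (-3.9)^2 = 15.46
d = sqrt(15.46) = 3.9319

3.9319


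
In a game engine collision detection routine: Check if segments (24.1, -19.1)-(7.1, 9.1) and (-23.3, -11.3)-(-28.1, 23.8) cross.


Cross products: d1=-1626.3, d2=-1164.96, d3=1204.08, d4=742.74
d1*d2 < 0 and d3*d4 < 0? no

No, they don't intersect


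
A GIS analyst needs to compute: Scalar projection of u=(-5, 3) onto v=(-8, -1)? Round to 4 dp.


u.v = 37, |v| = sqrt(65) = 8.0623
Scalar projection = u.v / |v| = 37 / sqrt(65) = 4.5893

4.5893


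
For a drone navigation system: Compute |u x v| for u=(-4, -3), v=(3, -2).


|u x v| = |(-4)*(-2) - (-3)*3|
= |8 - (-9)| = 17

17


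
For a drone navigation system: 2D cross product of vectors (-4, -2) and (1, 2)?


u x v = u_x*v_y - u_y*v_x = (-4)*2 - (-2)*1
= (-8) - (-2) = -6

-6


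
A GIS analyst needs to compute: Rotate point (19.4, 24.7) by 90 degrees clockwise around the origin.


90° CW: (x,y) -> (y, -x)
(19.4,24.7) -> (24.7, -19.4)

(24.7, -19.4)


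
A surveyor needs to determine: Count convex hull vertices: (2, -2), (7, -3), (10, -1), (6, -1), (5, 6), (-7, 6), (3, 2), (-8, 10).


Convex hull vertices (CCW): (-8, 10), (-7, 6), (2, -2), (7, -3), (10, -1), (5, 6)
Count = 6

6


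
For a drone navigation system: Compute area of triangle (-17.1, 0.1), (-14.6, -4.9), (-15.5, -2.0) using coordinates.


Area = |x_A(y_B-y_C) + x_B(y_C-y_A) + x_C(y_A-y_B)|/2
= |49.59 + 30.66 + (-77.5)|/2
= 2.75/2 = 1.375

1.375


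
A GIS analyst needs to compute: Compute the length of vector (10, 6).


|u| = sqrt(10^2 + 6^2) = sqrt(136) = 11.6619

11.6619


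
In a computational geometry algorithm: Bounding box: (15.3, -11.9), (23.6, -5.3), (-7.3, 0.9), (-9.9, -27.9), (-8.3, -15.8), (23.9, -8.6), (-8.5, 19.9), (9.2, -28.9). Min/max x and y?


x range: [-9.9, 23.9]
y range: [-28.9, 19.9]
Bounding box: (-9.9,-28.9) to (23.9,19.9)

(-9.9,-28.9) to (23.9,19.9)


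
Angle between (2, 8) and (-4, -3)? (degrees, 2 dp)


u.v = -32, |u| = sqrt(68) = 8.2462, |v| = sqrt(25) = 5
cos(theta) = u.v/(|u||v|) = -32/sqrt(1700) = -0.776114
theta = acos(-0.776114) = 140.91 degrees

140.91 degrees


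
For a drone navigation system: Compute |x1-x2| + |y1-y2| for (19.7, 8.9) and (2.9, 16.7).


|19.7-2.9| + |8.9-16.7| = 16.8 + 7.8 = 24.6

24.6


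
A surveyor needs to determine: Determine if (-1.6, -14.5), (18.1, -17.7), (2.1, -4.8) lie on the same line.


Cross product: (18.1-(-1.6))*((-4.8)-(-14.5)) - ((-17.7)-(-14.5))*(2.1-(-1.6))
= 202.93

No, not collinear


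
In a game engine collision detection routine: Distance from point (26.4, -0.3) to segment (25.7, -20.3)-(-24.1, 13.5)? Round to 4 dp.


Project P onto AB: t = 0.177 (clamped to [0,1])
Closest point on segment: (16.8859, -14.3178)
Distance: 16.9415

16.9415


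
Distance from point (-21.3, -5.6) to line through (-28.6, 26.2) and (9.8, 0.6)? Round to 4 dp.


|cross product| = 1034.24
|line direction| = sqrt(2129.92) = 46.1511
Distance = 1034.24/sqrt(2129.92) = 22.4099

22.4099


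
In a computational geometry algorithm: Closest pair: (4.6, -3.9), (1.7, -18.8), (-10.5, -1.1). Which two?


d(P0,P1) = 15.1796, d(P0,P2) = 15.3574, d(P1,P2) = 21.4972
Closest: P0 and P1

Closest pair: (4.6, -3.9) and (1.7, -18.8), distance = 15.1796


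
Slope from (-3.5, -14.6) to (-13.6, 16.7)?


slope = (y2-y1)/(x2-x1) = (16.7-(-14.6))/((-13.6)-(-3.5)) = 31.3/(-10.1) = -3.099

-3.099


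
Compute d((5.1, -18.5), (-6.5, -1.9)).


dx=-11.6, dy=16.6
d^2 = (-11.6)^2 + 16.6^2 = 410.12
d = sqrt(410.12) = 20.2514

20.2514


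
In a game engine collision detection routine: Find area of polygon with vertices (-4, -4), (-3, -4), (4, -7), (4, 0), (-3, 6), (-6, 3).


Shoelace sum: ((-4)*(-4) - (-3)*(-4)) + ((-3)*(-7) - 4*(-4)) + (4*0 - 4*(-7)) + (4*6 - (-3)*0) + ((-3)*3 - (-6)*6) + ((-6)*(-4) - (-4)*3)
= 156
Area = |156|/2 = 78

78


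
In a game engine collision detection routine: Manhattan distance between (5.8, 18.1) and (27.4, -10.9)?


|5.8-27.4| + |18.1-(-10.9)| = 21.6 + 29 = 50.6

50.6


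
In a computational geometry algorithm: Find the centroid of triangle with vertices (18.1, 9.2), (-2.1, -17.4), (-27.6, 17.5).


Centroid = ((x_A+x_B+x_C)/3, (y_A+y_B+y_C)/3)
= ((18.1+(-2.1)+(-27.6))/3, (9.2+(-17.4)+17.5)/3)
= (-3.8667, 3.1)

(-3.8667, 3.1)


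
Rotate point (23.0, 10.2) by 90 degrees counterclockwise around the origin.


90° CCW: (x,y) -> (-y, x)
(23,10.2) -> (-10.2, 23)

(-10.2, 23)


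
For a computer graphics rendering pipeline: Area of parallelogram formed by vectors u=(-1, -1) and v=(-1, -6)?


|u x v| = |(-1)*(-6) - (-1)*(-1)|
= |6 - 1| = 5

5


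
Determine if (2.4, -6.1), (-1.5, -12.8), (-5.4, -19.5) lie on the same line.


Cross product: ((-1.5)-2.4)*((-19.5)-(-6.1)) - ((-12.8)-(-6.1))*((-5.4)-2.4)
= 0

Yes, collinear


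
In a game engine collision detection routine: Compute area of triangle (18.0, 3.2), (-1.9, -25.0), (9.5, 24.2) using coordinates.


Area = |x_A(y_B-y_C) + x_B(y_C-y_A) + x_C(y_A-y_B)|/2
= |(-885.6) + (-39.9) + 267.9|/2
= 657.6/2 = 328.8

328.8


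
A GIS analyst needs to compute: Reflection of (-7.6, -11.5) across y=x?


Reflection over y=x: (x,y) -> (y,x)
(-7.6, -11.5) -> (-11.5, -7.6)

(-11.5, -7.6)


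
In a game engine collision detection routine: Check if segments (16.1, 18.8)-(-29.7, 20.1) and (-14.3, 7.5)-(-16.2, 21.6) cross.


Cross products: d1=-450.11, d2=193.2, d3=557.06, d4=-86.25
d1*d2 < 0 and d3*d4 < 0? yes

Yes, they intersect


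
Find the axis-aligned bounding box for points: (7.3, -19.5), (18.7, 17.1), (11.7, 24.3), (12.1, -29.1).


x range: [7.3, 18.7]
y range: [-29.1, 24.3]
Bounding box: (7.3,-29.1) to (18.7,24.3)

(7.3,-29.1) to (18.7,24.3)


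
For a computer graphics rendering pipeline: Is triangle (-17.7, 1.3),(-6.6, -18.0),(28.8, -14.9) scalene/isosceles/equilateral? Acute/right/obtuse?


Side lengths squared: AB^2=495.7, BC^2=1262.77, CA^2=2424.69
Sorted: [495.7, 1262.77, 2424.69]
By sides: Scalene, By angles: Obtuse

Scalene, Obtuse


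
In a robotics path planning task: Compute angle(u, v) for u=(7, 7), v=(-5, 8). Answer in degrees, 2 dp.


u.v = 21, |u| = sqrt(98) = 9.8995, |v| = sqrt(89) = 9.434
cos(theta) = u.v/(|u||v|) = 21/sqrt(8722) = 0.22486
theta = acos(0.22486) = 77.01 degrees

77.01 degrees


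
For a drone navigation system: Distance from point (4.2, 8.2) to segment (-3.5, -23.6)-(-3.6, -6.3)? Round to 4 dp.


Project P onto AB: t = 1 (clamped to [0,1])
Closest point on segment: (-3.6, -6.3)
Distance: 16.4648

16.4648


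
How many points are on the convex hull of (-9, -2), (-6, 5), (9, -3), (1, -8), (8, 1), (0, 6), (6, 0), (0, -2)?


Convex hull vertices (CCW): (-9, -2), (1, -8), (9, -3), (8, 1), (0, 6), (-6, 5)
Count = 6

6


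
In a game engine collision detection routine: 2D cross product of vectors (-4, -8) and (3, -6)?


u x v = u_x*v_y - u_y*v_x = (-4)*(-6) - (-8)*3
= 24 - (-24) = 48

48


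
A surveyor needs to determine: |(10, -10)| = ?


|u| = sqrt(10^2 + (-10)^2) = sqrt(200) = 14.1421

14.1421


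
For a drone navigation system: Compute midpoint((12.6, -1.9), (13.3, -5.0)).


M = ((12.6+13.3)/2, ((-1.9)+(-5))/2)
= (12.95, -3.45)

(12.95, -3.45)


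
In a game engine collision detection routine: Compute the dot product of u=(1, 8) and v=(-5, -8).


u . v = u_x*v_x + u_y*v_y = 1*(-5) + 8*(-8)
= (-5) + (-64) = -69

-69


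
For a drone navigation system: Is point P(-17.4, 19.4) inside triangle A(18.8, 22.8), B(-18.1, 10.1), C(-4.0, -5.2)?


Cross products: AB x AP = -334.28, BC x BP = 141.84, CA x CP = 936.08
All same sign? no

No, outside


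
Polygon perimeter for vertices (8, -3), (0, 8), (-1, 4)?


Sides: (8, -3)->(0, 8): sqrt(185) = 13.601471, (0, 8)->(-1, 4): sqrt(17) = 4.123106, (-1, 4)->(8, -3): sqrt(130) = 11.401754
Sum = 29.126331
Perimeter = 29.1263

29.1263


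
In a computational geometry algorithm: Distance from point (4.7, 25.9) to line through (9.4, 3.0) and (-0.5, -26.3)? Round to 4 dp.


|cross product| = 364.42
|line direction| = sqrt(956.5) = 30.9273
Distance = 364.42/sqrt(956.5) = 11.7831

11.7831


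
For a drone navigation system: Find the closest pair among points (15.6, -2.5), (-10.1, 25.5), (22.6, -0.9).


d(P0,P1) = 38.0064, d(P0,P2) = 7.1805, d(P1,P2) = 42.0268
Closest: P0 and P2

Closest pair: (15.6, -2.5) and (22.6, -0.9), distance = 7.1805


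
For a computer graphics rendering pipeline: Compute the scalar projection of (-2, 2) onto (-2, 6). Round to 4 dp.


u.v = 16, |v| = sqrt(40) = 6.3246
Scalar projection = u.v / |v| = 16 / sqrt(40) = 2.5298

2.5298


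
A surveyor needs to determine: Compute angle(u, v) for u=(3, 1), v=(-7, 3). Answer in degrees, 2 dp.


u.v = -18, |u| = sqrt(10) = 3.1623, |v| = sqrt(58) = 7.6158
cos(theta) = u.v/(|u||v|) = -18/sqrt(580) = -0.747409
theta = acos(-0.747409) = 138.37 degrees

138.37 degrees


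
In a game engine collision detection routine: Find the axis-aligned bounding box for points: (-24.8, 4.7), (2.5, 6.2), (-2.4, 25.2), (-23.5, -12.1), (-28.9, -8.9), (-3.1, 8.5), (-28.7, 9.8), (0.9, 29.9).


x range: [-28.9, 2.5]
y range: [-12.1, 29.9]
Bounding box: (-28.9,-12.1) to (2.5,29.9)

(-28.9,-12.1) to (2.5,29.9)


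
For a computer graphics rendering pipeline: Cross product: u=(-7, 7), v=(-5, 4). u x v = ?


u x v = u_x*v_y - u_y*v_x = (-7)*4 - 7*(-5)
= (-28) - (-35) = 7

7


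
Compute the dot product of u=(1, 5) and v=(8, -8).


u . v = u_x*v_x + u_y*v_y = 1*8 + 5*(-8)
= 8 + (-40) = -32

-32


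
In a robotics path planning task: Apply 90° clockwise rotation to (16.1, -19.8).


90° CW: (x,y) -> (y, -x)
(16.1,-19.8) -> (-19.8, -16.1)

(-19.8, -16.1)


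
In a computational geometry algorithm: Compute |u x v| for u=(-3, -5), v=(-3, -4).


|u x v| = |(-3)*(-4) - (-5)*(-3)|
= |12 - 15| = 3

3


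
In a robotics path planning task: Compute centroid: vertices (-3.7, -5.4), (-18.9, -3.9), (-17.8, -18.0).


Centroid = ((x_A+x_B+x_C)/3, (y_A+y_B+y_C)/3)
= (((-3.7)+(-18.9)+(-17.8))/3, ((-5.4)+(-3.9)+(-18))/3)
= (-13.4667, -9.1)

(-13.4667, -9.1)


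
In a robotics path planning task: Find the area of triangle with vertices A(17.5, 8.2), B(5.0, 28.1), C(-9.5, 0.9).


Area = |x_A(y_B-y_C) + x_B(y_C-y_A) + x_C(y_A-y_B)|/2
= |476 + (-36.5) + 189.05|/2
= 628.55/2 = 314.275

314.275


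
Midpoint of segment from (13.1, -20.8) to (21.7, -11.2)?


M = ((13.1+21.7)/2, ((-20.8)+(-11.2))/2)
= (17.4, -16)

(17.4, -16)


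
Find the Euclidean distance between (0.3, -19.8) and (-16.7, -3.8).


dx=-17, dy=16
d^2 = (-17)^2 + 16^2 = 545
d = sqrt(545) = 23.3452

23.3452


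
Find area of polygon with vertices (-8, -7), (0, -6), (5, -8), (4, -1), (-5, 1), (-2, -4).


Shoelace sum: ((-8)*(-6) - 0*(-7)) + (0*(-8) - 5*(-6)) + (5*(-1) - 4*(-8)) + (4*1 - (-5)*(-1)) + ((-5)*(-4) - (-2)*1) + ((-2)*(-7) - (-8)*(-4))
= 108
Area = |108|/2 = 54

54


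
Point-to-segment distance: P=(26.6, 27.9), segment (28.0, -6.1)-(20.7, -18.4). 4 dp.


Project P onto AB: t = 0 (clamped to [0,1])
Closest point on segment: (28, -6.1)
Distance: 34.0288

34.0288


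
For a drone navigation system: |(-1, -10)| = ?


|u| = sqrt((-1)^2 + (-10)^2) = sqrt(101) = 10.0499

10.0499


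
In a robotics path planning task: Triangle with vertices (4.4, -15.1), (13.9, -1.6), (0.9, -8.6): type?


Side lengths squared: AB^2=272.5, BC^2=218, CA^2=54.5
Sorted: [54.5, 218, 272.5]
By sides: Scalene, By angles: Right

Scalene, Right


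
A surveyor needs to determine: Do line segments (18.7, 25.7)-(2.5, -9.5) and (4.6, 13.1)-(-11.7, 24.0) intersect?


Cross products: d1=-359.07, d2=391.27, d3=-292.2, d4=-1042.54
d1*d2 < 0 and d3*d4 < 0? no

No, they don't intersect


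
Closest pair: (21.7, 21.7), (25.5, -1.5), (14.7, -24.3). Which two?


d(P0,P1) = 23.5091, d(P0,P2) = 46.5296, d(P1,P2) = 25.2286
Closest: P0 and P1

Closest pair: (21.7, 21.7) and (25.5, -1.5), distance = 23.5091


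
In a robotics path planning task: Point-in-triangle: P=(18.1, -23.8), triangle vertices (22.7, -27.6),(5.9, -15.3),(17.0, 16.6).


Cross products: AB x AP = -7.26, BC x BP = -483.53, CA x CP = -181.66
All same sign? yes

Yes, inside


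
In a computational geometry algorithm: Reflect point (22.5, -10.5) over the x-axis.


Reflection over x-axis: (x,y) -> (x,-y)
(22.5, -10.5) -> (22.5, 10.5)

(22.5, 10.5)


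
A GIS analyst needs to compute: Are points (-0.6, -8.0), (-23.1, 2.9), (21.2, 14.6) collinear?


Cross product: ((-23.1)-(-0.6))*(14.6-(-8)) - (2.9-(-8))*(21.2-(-0.6))
= -746.12

No, not collinear


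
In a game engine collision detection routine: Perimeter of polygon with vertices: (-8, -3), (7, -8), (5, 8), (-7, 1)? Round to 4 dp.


Sides: (-8, -3)->(7, -8): sqrt(250) = 15.811388, (7, -8)->(5, 8): sqrt(260) = 16.124515, (5, 8)->(-7, 1): sqrt(193) = 13.892444, (-7, 1)->(-8, -3): sqrt(17) = 4.123106
Sum = 49.951453
Perimeter = 49.9515

49.9515


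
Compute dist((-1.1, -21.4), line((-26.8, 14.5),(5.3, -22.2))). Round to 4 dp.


|cross product| = 209.2
|line direction| = sqrt(2377.3) = 48.7576
Distance = 209.2/sqrt(2377.3) = 4.2906

4.2906


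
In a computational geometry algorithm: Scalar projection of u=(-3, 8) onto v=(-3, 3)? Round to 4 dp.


u.v = 33, |v| = sqrt(18) = 4.2426
Scalar projection = u.v / |v| = 33 / sqrt(18) = 7.7782

7.7782


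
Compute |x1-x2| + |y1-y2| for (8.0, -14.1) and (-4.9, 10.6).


|8-(-4.9)| + |(-14.1)-10.6| = 12.9 + 24.7 = 37.6

37.6


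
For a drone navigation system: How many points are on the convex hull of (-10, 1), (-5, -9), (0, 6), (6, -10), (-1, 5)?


Convex hull vertices (CCW): (-10, 1), (-5, -9), (6, -10), (0, 6)
Count = 4

4


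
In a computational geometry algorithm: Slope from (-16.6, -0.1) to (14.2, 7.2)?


slope = (y2-y1)/(x2-x1) = (7.2-(-0.1))/(14.2-(-16.6)) = 7.3/30.8 = 0.237

0.237


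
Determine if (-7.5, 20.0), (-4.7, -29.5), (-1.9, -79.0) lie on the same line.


Cross product: ((-4.7)-(-7.5))*((-79)-20) - ((-29.5)-20)*((-1.9)-(-7.5))
= 0

Yes, collinear


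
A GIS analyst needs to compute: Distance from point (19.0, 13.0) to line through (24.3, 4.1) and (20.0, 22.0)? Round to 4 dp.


|cross product| = 56.6
|line direction| = sqrt(338.9) = 18.4092
Distance = 56.6/sqrt(338.9) = 3.0745

3.0745


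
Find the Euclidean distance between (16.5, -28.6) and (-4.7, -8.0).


dx=-21.2, dy=20.6
d^2 = (-21.2)^2 + 20.6^2 = 873.8
d = sqrt(873.8) = 29.5601

29.5601


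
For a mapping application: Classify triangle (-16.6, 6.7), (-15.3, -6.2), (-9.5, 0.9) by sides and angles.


Side lengths squared: AB^2=168.1, BC^2=84.05, CA^2=84.05
Sorted: [84.05, 84.05, 168.1]
By sides: Isosceles, By angles: Right

Isosceles, Right


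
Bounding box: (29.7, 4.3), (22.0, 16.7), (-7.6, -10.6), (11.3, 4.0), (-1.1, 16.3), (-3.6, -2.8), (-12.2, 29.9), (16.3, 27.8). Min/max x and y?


x range: [-12.2, 29.7]
y range: [-10.6, 29.9]
Bounding box: (-12.2,-10.6) to (29.7,29.9)

(-12.2,-10.6) to (29.7,29.9)


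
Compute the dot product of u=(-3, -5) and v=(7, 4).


u . v = u_x*v_x + u_y*v_y = (-3)*7 + (-5)*4
= (-21) + (-20) = -41

-41


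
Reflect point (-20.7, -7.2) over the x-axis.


Reflection over x-axis: (x,y) -> (x,-y)
(-20.7, -7.2) -> (-20.7, 7.2)

(-20.7, 7.2)


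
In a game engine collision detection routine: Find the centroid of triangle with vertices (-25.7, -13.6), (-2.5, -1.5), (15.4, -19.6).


Centroid = ((x_A+x_B+x_C)/3, (y_A+y_B+y_C)/3)
= (((-25.7)+(-2.5)+15.4)/3, ((-13.6)+(-1.5)+(-19.6))/3)
= (-4.2667, -11.5667)

(-4.2667, -11.5667)


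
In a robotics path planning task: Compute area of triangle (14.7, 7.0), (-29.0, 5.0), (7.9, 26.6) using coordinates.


Area = |x_A(y_B-y_C) + x_B(y_C-y_A) + x_C(y_A-y_B)|/2
= |(-317.52) + (-568.4) + 15.8|/2
= 870.12/2 = 435.06

435.06


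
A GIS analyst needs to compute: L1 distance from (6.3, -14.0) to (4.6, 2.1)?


|6.3-4.6| + |(-14)-2.1| = 1.7 + 16.1 = 17.8

17.8


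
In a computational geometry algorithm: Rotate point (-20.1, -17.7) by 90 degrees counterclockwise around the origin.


90° CCW: (x,y) -> (-y, x)
(-20.1,-17.7) -> (17.7, -20.1)

(17.7, -20.1)
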